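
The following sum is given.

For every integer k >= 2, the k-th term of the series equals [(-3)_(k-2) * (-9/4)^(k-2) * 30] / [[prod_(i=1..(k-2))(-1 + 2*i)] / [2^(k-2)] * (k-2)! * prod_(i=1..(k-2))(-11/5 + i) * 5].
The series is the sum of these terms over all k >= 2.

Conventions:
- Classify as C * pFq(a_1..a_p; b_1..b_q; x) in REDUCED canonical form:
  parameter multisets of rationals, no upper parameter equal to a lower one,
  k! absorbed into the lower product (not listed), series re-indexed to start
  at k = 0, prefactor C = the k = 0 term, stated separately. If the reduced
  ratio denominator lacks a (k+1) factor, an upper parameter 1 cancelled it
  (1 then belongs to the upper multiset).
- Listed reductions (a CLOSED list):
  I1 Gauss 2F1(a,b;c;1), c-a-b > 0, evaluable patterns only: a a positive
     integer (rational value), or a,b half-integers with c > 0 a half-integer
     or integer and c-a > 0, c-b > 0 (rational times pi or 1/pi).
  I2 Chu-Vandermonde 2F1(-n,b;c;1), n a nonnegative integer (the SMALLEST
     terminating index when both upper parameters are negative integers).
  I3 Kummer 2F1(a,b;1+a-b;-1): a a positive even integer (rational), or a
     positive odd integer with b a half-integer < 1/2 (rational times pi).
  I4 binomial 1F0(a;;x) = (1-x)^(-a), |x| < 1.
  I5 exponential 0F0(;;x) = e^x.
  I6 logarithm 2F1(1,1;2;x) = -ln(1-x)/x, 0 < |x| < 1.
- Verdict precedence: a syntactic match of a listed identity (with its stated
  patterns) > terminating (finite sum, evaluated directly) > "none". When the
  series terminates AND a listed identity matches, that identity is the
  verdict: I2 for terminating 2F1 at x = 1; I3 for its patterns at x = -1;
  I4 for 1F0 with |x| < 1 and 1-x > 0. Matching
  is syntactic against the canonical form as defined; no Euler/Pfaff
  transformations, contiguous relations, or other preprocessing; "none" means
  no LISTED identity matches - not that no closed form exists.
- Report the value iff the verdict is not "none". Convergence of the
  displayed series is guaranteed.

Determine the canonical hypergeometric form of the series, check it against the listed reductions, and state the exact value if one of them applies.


x = -9/4 here; the reduced form reads 1F2, upper {-3}, lower {-6/5, 1/2}, C = 6. Verdict: terminating - the sum ends at index 3 because -3 is a negative integer; exact evaluation follows. Value: 20307/32.

Key step: from the first term 6: the constant factors (prefactor 6) combine into one prefactor.
Consecutive-term ratio: r(k) = (-9/4) * (k-3) / [(k-6/5) (k+1/2) (k+1)] - rational; roots negated = parameters, x = (-9/4), C = 6.


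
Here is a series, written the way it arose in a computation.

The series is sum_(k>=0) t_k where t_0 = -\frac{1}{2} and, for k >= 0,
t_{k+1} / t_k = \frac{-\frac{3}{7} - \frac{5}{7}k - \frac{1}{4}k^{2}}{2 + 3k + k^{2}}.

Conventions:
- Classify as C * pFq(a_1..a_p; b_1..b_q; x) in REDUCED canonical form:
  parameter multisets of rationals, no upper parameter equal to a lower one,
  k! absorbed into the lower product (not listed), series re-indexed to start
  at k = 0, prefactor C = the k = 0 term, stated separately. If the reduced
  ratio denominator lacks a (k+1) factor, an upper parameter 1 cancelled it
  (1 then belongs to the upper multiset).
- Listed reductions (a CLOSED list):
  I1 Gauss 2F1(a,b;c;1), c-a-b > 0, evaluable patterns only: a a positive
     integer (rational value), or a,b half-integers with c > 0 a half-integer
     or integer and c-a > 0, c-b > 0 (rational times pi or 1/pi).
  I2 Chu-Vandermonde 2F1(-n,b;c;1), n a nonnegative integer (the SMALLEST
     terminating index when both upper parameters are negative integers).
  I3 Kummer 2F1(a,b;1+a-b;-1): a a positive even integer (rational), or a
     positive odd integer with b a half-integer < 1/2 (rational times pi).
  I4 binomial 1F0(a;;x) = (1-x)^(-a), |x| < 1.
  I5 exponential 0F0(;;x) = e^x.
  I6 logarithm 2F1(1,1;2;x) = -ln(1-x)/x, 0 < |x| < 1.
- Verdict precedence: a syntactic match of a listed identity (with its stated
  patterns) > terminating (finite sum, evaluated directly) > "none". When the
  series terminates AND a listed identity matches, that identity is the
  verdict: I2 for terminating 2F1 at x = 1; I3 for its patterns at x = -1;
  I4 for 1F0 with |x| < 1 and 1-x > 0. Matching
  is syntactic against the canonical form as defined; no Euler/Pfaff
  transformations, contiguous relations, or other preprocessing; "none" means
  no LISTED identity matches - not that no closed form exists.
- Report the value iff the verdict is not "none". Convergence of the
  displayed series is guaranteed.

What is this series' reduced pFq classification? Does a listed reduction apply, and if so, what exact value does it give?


x = -\frac{1}{4} here; the reduced form reads 1F0, upper {\frac{6}{7}}, lower {-}, C = -\frac{1}{2}. Verdict: this is binomial (I4) (the 1F0 binomial series: exponent -6/7, x = -\frac{1}{4}). Hence: \left(-\frac{1}{2}\right) \cdot \left(\frac{5}{4}\right)^{-\frac{6}{7}}.

Structural cue: t_0 being -\frac{1}{2}, the expanded ratio factors over Q; C = -1/2, roots give parameters.
Step ratio: r(k) = -\frac{1}{4} * (k+\frac{6}{7}) / [(k+1)] ; factor over Q: parameters, x = -\frac{1}{4}, and C = -\frac{1}{2}.


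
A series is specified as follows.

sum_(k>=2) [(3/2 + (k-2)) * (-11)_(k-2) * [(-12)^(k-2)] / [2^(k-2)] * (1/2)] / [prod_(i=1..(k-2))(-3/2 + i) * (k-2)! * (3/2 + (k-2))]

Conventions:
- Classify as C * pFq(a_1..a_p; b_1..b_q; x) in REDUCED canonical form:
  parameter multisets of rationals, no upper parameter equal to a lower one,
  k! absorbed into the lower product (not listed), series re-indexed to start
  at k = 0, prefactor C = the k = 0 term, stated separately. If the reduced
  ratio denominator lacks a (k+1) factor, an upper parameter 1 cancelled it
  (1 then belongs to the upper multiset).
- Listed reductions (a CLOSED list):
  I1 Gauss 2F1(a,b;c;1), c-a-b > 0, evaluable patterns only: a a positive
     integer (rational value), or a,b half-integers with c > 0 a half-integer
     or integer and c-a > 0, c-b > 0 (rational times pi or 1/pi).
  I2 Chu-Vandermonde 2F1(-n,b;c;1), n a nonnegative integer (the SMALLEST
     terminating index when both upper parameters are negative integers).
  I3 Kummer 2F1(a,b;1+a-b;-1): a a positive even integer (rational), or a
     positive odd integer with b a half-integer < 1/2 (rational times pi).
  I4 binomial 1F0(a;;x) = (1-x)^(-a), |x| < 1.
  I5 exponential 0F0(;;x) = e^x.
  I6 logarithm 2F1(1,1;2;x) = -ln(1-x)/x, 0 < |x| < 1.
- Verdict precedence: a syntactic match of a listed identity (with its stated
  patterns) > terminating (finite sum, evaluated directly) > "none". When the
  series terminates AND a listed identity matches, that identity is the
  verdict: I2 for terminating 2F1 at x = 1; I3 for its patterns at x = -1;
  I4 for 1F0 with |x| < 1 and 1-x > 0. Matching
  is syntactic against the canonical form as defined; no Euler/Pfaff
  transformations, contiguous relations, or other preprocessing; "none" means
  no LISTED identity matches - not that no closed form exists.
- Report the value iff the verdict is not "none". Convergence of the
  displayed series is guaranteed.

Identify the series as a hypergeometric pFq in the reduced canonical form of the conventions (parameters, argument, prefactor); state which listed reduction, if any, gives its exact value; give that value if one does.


x = -6 here; the reduced form reads 1F1, upper {-11}, lower {-1/2}, C = 1/2. Verdict: terminating. With -11 upstairs the series is a 12-term polynomial sum; evaluated term by term. Hence: -2347603664137/950950.

Key step: t_0 = 1/2 here, and the two k-th powers (C = 1/2) combine into one argument.
Adjacent-term ratio: r(k) = (-6) * (k-11) / [(k-1/2) (k+1)] - rational in k, leading ratio (-6); with t_0 = 1/2, classification follows.


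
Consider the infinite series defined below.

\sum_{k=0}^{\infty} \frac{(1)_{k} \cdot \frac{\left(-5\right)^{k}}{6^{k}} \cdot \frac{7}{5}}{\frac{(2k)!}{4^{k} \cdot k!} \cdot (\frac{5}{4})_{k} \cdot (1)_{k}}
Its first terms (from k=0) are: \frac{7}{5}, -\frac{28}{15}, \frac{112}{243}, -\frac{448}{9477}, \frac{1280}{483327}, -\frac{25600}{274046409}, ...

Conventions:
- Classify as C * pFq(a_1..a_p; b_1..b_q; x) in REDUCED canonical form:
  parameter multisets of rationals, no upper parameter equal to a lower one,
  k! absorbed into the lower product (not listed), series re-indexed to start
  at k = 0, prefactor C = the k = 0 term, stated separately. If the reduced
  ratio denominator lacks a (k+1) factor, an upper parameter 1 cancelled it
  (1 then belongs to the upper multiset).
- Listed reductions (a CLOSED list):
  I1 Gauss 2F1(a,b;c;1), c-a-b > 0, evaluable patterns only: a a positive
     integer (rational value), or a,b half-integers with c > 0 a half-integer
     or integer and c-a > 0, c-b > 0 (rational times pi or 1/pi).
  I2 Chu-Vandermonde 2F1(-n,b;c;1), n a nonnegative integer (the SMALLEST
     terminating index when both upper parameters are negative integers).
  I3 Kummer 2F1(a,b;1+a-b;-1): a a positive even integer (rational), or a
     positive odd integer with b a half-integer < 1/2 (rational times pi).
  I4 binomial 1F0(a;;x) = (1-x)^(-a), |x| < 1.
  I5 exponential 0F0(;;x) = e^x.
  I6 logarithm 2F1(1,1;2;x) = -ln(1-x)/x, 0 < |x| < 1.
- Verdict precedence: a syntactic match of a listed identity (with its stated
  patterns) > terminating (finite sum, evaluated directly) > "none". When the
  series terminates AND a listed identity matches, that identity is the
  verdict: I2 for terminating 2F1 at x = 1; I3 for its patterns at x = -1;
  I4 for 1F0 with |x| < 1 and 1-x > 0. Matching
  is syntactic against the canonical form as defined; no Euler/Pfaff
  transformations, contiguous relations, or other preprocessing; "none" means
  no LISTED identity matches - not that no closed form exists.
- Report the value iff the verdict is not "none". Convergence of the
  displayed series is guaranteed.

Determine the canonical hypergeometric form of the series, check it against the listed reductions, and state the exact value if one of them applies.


At argument -\frac{5}{6}: a 1F2 with upper {1}, lower {\frac{1}{2}, \frac{5}{4}}, scaled by C = \frac{7}{5}. Verdict: none. No listed pattern accepts 1F2(1; \frac{1}{2}, \frac{5}{4}; -\frac{5}{6}).

Key observation: x = -\frac{5}{6} and (1)_k (C = 7/5) is k! itself.
Adjacent-term ratio: r(k) = -\frac{5}{6} * (k+1) / [(k+\frac{1}{2}) (k+\frac{5}{4}) (k+1)] - rational; roots negated = parameters, x = -\frac{5}{6}, C = \frac{7}{5}.


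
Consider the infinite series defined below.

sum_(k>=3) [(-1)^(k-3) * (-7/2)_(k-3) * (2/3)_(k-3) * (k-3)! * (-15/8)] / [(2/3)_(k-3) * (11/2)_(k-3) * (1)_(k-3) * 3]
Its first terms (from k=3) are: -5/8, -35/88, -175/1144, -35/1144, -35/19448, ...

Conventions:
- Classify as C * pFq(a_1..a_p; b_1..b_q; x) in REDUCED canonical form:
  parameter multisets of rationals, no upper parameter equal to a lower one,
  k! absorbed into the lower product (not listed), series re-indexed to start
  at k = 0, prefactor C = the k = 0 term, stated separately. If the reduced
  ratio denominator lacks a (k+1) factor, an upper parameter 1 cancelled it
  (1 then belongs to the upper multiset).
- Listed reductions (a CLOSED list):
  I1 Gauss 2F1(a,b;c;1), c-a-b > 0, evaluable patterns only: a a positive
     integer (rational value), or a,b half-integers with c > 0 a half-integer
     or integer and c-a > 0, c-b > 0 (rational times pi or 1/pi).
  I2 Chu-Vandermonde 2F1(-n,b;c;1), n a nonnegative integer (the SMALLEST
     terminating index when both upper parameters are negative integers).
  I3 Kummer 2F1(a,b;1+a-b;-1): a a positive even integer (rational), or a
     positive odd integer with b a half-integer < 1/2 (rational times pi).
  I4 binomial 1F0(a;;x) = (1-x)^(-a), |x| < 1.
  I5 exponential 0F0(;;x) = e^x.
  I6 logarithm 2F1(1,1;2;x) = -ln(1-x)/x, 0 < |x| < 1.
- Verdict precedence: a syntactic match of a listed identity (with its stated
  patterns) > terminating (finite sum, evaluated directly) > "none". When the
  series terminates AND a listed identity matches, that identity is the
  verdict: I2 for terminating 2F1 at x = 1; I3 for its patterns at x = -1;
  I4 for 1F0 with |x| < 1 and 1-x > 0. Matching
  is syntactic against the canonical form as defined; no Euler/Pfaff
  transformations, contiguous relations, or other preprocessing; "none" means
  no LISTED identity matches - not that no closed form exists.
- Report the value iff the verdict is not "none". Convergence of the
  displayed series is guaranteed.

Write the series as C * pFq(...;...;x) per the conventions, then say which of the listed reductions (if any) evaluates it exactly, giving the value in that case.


Classification (C = -5/8): 2F1 with upper {-7/2, 1}, lower {11/2}, argument x = -1. Verdict (x = -1): Kummer's theorem (I3) applies (x = -1; c = 11/2 equals 1+a-b for upper {-7/2, 1}: listed pattern). Sum: (-1575/4096) * pi.

Key step: t_0 = -5/8 here, and the factorial ratio (C = -5/8) (k+a-1)!/(a-1)! is a rising factorial (a)_k.
Term ratio: r(k) = (-1) * (k-7/2) (k+1) / [(k+11/2) (k+1)] - rational in k. x = (-1); t_0 = -5/8; negate the roots.


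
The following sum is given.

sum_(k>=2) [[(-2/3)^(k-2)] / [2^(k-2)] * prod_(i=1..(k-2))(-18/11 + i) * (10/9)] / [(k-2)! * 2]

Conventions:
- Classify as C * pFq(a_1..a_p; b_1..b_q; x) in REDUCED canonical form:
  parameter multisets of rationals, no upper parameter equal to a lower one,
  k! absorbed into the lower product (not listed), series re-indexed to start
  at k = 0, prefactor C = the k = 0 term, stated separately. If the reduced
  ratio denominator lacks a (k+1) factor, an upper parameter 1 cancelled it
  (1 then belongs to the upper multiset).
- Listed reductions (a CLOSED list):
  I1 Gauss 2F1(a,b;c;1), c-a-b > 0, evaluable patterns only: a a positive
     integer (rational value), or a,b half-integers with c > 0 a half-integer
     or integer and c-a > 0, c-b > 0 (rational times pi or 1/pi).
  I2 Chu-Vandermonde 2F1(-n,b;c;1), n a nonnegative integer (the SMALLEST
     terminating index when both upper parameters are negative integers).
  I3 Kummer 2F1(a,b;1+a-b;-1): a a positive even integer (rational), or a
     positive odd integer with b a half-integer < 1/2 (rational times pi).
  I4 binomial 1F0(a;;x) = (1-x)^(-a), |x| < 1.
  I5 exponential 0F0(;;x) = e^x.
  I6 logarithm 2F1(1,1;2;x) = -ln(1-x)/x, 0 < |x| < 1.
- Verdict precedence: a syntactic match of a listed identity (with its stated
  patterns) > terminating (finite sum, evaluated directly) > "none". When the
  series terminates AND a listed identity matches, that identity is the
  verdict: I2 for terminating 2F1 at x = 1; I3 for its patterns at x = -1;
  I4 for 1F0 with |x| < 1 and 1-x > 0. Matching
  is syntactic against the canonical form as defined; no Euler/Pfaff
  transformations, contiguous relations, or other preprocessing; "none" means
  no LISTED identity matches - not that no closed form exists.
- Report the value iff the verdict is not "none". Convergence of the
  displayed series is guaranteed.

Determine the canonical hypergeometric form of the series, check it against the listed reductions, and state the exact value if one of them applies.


Reduced: x = -1/3, 1F0, upper = {-7/11}, lower = {-}, C = 5/9. Verdict at x = -1/3: binomial (I4) matches (the 1F0 binomial series: exponent 7/11, x = -1/3). Hence: (5/9) * (4/3)^(7/11).

Key observation: x = (-1/3) and the two k-th powers (C = 5/9, x = -1/3) combine into one argument.
Consecutive-term ratio: r(k) = (-1/3) * (k-7/11) / [(k+1)] ; factor over Q: parameters, x = (-1/3), and C = 5/9.


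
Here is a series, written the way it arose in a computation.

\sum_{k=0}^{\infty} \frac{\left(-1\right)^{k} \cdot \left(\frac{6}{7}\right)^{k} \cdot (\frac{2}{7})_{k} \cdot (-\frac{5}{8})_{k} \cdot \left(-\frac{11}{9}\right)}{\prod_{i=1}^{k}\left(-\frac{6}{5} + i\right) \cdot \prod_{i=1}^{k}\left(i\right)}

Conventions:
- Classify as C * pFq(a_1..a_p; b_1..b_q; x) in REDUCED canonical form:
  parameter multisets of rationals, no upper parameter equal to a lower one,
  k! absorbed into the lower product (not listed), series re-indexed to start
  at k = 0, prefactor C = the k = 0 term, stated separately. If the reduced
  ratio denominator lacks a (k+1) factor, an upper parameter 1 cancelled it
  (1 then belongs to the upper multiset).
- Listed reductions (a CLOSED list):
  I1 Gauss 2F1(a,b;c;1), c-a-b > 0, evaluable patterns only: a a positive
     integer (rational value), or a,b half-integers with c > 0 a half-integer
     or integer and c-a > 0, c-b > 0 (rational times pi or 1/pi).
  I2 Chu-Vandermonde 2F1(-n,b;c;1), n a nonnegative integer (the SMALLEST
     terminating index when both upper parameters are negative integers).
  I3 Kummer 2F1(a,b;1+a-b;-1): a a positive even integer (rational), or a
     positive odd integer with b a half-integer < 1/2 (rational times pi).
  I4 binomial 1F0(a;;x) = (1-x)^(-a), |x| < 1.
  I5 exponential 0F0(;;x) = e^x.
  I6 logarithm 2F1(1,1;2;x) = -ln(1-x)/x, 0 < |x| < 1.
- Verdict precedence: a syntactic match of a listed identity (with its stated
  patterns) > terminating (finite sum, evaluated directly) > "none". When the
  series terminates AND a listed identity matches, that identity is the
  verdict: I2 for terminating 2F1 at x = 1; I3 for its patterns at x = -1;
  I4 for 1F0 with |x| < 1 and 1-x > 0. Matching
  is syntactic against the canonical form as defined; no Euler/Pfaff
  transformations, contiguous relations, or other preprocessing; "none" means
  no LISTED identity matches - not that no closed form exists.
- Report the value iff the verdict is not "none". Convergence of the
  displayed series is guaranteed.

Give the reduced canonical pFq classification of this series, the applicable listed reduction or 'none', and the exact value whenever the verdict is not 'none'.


Reduced: x = -\frac{6}{7}, 2F1, upper = {-\frac{5}{8}, \frac{2}{7}}, lower = {-\frac{1}{5}}, C = -\frac{11}{9}. Verdict: none. Every listed pattern misses the 2F1 form at -\frac{6}{7}, upper {-\frac{5}{8}, \frac{2}{7}}.

Key step: x = -\frac{6}{7} and the (-1)^k factor (prefactor -11/9) folds into the argument's sign.
Step ratio: r(k) = -\frac{6}{7} * (k-\frac{5}{8}) (k+\frac{2}{7}) / [(k-\frac{1}{5}) (k+1)] - poly over poly, x = -\frac{6}{7} from leading terms; C = -\frac{11}{9} at k = 0.


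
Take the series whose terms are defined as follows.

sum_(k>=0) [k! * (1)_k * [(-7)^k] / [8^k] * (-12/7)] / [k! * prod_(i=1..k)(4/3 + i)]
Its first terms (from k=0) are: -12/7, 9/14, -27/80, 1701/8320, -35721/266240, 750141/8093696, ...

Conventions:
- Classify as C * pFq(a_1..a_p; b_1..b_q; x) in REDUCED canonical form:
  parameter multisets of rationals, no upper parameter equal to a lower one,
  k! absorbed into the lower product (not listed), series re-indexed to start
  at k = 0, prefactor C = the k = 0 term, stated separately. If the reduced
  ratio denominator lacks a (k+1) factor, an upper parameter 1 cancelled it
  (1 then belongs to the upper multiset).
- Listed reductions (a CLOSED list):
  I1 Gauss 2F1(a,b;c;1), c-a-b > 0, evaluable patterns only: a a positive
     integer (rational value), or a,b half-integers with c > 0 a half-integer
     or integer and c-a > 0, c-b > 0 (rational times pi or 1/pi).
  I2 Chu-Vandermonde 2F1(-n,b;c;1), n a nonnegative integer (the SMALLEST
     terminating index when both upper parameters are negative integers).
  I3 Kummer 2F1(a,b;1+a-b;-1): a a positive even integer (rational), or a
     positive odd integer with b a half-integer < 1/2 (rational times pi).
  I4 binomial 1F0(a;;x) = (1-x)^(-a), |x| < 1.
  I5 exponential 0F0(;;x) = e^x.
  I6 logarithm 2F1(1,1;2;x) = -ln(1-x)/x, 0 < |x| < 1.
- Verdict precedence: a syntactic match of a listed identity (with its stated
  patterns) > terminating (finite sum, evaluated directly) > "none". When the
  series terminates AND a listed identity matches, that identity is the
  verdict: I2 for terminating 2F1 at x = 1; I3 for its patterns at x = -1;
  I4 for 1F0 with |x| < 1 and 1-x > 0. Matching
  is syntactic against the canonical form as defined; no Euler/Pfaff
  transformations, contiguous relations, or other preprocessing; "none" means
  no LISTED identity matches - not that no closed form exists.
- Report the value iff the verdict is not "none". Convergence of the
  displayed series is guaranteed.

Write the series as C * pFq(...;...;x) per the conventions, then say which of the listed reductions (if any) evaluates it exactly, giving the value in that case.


Prefactor -12/7, argument -7/8: 2F1 with upper {1, 1} over lower {7/3}. Verdict: none. A 2F1 with upper {1, 1} fits none of I1-I6 at x = -7/8; the sum runs forever.

Structural cue: t_0 = -12/7 here, and the factorial ratio (C = -12/7) (k+a-1)!/(a-1)! is a rising factorial (a)_k.
Term ratio: r(k) = (-7/8) * (k+1) (k+1) / [(k+7/3) (k+1)] - rational in k, leading ratio (-7/8); with t_0 = -12/7, classification follows.


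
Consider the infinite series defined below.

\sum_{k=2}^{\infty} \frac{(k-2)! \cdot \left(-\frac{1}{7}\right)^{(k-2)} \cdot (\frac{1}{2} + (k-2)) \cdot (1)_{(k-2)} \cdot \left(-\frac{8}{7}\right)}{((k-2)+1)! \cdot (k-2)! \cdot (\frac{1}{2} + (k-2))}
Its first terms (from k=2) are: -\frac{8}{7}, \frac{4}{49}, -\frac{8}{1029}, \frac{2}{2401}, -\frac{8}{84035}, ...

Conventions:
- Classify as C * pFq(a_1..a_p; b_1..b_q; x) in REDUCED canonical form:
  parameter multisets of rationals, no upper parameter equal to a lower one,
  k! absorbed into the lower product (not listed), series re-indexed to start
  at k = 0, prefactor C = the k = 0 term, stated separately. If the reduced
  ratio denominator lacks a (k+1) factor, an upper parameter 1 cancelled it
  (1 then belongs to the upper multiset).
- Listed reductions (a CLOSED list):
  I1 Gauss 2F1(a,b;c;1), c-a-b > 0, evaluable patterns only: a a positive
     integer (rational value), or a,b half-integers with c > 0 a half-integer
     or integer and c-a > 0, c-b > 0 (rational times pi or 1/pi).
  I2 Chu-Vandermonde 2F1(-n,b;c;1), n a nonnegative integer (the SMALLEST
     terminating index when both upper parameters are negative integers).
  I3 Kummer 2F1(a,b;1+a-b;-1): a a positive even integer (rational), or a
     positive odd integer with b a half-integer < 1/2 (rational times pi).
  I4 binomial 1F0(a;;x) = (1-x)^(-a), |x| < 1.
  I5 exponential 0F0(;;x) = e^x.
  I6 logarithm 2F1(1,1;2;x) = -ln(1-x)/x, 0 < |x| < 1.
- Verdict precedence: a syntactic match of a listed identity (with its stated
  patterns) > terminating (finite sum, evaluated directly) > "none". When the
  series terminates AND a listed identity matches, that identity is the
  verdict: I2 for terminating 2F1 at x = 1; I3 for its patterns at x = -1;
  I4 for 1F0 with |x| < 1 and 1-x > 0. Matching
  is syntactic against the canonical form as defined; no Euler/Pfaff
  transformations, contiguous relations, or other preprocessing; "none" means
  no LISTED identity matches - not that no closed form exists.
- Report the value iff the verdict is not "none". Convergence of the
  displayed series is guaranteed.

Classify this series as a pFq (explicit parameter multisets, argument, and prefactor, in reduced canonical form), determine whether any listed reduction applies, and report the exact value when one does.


This is -\frac{8}{7} * 2F1(1, 1; 2; -\frac{1}{7}) in reduced canonical form. Verdict (x = -\frac{1}{7}): the I6 logarithm reduction applies (the logarithm: parameters (1,1;2), x = -\frac{1}{7}). Hence: \left(-8\right) \cdot \ln\left(\frac{8}{7}\right).

First insight: from the first term -\frac{8}{7}: k + 1/2 divides numerator and denominator alike; prefactor -8/7 after cancelling.
Term ratio: r(k) = -\frac{1}{7} * (k+1) (k+1) / [(k+2) (k+1)] - rational; roots negated = parameters, x = -\frac{1}{7}, C = -\frac{8}{7}.


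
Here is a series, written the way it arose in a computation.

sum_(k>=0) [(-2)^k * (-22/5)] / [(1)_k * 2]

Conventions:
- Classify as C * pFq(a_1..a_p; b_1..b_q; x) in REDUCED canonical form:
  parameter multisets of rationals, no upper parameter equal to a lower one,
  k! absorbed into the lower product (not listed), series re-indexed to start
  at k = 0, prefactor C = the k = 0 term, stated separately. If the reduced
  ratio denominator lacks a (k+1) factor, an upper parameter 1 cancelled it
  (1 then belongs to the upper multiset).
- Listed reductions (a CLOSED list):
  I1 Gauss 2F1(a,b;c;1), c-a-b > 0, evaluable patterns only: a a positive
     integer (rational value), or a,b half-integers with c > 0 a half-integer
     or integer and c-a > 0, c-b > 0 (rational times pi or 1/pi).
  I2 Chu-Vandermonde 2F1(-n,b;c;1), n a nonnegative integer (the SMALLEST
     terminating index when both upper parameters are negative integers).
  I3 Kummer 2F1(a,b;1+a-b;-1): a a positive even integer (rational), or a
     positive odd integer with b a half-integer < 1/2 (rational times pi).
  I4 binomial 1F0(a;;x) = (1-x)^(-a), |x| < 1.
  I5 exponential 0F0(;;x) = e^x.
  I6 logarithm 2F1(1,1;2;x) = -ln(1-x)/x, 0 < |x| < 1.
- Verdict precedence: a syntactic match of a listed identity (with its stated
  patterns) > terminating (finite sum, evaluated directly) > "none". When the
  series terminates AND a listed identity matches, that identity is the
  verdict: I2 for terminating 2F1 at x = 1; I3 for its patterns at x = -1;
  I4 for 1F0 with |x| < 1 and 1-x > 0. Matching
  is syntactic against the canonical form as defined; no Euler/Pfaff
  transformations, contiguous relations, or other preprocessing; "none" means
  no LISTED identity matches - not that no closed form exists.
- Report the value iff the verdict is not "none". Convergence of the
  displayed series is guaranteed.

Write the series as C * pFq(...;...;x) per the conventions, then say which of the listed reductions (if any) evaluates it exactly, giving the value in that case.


Classification (C = -11/5): 0F0 with upper {-}, lower {-}, argument x = -2. Verdict: this is the exponential series (I5) (the 0F0 exponential series at x = -2). Exact value: (-11/5) * e^(-2).

Structural cue: t_0 being -11/5, (1)_k (prefactor -11/5) is k! itself.
Term ratio: r(k) = (-2) * 1 / [(k+1)] - rational; roots negated = parameters, x = (-2), C = -11/5.


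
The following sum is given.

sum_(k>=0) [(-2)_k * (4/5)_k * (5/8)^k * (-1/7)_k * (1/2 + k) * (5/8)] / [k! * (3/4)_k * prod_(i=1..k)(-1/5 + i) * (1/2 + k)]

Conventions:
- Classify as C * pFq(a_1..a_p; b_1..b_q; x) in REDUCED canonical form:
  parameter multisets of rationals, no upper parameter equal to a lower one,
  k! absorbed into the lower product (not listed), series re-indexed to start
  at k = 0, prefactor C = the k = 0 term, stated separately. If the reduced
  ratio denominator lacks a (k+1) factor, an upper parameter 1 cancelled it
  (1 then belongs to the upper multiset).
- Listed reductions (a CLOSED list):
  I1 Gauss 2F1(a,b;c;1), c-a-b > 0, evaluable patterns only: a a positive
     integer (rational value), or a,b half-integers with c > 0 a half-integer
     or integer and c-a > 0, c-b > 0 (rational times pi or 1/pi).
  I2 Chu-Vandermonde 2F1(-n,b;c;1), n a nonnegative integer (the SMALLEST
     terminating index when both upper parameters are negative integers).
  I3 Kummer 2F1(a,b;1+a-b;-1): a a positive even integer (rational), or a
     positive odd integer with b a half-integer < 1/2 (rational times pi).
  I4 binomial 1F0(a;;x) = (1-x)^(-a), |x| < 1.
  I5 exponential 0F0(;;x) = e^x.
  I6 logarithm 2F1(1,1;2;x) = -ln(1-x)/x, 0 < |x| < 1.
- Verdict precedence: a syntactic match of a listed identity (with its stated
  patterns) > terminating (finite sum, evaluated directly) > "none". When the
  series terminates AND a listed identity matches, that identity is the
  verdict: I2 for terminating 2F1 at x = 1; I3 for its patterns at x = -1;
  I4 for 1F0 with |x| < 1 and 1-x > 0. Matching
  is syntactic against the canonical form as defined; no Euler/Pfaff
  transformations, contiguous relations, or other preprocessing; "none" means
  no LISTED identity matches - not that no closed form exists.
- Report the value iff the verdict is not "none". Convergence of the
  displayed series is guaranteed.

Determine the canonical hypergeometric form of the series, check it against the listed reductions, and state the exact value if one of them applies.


With C = 5/8: the canonical form is 2F1(-2, -1/7; 3/4; 5/8). Verdict: terminating - no listed pattern fits, but -2 in the upper list cuts the series at k = 2; direct evaluation. Value: 12365/16464.

Key observation: t_0 being 5/8, the parameter 4/5 appears in both the upper and lower lists and cancels (alongside the other common factor).
Ratio: r(k) = (5/8) * (k-2) (k-1/7) / [(k+3/4) (k+1)] - rational in k, leading ratio (5/8); with t_0 = 5/8, classification follows.


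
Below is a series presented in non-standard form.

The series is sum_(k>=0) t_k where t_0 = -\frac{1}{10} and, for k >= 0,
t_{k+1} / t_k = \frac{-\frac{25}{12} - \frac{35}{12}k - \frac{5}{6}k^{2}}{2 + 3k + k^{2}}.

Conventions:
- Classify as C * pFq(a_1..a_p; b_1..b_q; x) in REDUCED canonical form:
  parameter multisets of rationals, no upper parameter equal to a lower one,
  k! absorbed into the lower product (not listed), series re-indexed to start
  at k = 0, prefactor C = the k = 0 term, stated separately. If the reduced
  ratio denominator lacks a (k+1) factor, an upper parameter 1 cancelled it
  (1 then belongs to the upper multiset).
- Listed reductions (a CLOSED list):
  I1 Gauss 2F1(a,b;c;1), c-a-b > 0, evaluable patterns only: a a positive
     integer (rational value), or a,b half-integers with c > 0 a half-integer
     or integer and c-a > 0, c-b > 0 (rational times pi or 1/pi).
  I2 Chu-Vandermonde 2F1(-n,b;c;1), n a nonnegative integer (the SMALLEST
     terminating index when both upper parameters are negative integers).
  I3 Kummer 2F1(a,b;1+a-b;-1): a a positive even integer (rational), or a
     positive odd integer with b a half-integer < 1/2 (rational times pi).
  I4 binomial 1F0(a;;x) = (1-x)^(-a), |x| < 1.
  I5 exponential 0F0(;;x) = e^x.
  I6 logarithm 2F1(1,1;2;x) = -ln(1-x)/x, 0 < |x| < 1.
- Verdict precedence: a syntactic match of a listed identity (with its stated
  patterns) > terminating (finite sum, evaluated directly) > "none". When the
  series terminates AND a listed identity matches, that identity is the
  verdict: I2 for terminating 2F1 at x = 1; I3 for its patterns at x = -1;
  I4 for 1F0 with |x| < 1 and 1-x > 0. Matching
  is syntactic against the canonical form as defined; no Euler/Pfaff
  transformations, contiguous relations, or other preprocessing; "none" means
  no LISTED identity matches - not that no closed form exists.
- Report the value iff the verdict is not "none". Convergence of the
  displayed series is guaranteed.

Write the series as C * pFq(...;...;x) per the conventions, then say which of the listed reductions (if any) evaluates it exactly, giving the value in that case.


At argument -\frac{5}{6}: a 2F1 with upper {1, \frac{5}{2}}, lower {2}, scaled by C = -\frac{1}{10}. Verdict: none. A 2F1 with upper {1, \frac{5}{2}} fits none of I1-I6 at x = -\frac{5}{6}; the sum runs forever.

Structural cue: from the first term -\frac{1}{10}: factor the ratio over Q (C = -1/10, x = -5/6): negated roots = parameters.
Ratio: r(k) = -\frac{5}{6} * (k+1) (k+\frac{5}{2}) / [(k+2) (k+1)] - rational; roots negated = parameters, x = -\frac{5}{6}, C = -\frac{1}{10}.


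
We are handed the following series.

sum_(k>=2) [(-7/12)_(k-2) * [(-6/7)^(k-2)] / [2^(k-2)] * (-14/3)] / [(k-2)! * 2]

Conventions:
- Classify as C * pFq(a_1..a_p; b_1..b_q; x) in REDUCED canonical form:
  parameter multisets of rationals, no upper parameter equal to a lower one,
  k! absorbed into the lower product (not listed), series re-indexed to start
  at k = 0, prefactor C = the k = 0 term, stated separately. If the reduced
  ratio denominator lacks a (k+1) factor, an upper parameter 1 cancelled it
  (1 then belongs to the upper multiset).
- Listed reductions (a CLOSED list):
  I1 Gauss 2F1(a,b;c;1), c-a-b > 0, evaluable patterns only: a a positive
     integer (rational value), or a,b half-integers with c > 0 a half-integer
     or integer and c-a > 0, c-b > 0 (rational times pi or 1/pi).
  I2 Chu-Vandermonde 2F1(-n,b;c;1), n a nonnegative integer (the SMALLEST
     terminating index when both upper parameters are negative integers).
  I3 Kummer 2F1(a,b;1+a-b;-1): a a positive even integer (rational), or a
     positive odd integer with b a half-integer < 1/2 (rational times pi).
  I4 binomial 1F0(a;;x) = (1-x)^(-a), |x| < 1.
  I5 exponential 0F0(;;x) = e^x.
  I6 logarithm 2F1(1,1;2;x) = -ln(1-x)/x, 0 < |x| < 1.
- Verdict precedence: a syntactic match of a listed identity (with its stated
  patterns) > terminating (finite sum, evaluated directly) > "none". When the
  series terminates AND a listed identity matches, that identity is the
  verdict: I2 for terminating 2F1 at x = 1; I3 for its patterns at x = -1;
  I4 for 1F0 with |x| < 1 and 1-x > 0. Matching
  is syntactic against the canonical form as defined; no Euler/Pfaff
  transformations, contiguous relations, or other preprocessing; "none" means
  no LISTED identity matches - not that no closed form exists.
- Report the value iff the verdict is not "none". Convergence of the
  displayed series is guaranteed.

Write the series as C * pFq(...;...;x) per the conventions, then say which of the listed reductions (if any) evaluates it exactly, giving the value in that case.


At argument -3/7: a 1F0 with upper {-7/12}, lower {-}, scaled by C = -7/3. Verdict: binomial (I4) fires (the 1F0 binomial series: exponent 7/12, x = -3/7). Hence: (-7/3) * (10/7)^(7/12).

Key step: t_0 = -7/3 here, and the two k-th powers (prefactor -7/3) combine into one argument.
Step ratio: r(k) = (-3/7) * (k-7/12) / [(k+1)] - rational in k, leading ratio (-3/7); with t_0 = -7/3, classification follows.


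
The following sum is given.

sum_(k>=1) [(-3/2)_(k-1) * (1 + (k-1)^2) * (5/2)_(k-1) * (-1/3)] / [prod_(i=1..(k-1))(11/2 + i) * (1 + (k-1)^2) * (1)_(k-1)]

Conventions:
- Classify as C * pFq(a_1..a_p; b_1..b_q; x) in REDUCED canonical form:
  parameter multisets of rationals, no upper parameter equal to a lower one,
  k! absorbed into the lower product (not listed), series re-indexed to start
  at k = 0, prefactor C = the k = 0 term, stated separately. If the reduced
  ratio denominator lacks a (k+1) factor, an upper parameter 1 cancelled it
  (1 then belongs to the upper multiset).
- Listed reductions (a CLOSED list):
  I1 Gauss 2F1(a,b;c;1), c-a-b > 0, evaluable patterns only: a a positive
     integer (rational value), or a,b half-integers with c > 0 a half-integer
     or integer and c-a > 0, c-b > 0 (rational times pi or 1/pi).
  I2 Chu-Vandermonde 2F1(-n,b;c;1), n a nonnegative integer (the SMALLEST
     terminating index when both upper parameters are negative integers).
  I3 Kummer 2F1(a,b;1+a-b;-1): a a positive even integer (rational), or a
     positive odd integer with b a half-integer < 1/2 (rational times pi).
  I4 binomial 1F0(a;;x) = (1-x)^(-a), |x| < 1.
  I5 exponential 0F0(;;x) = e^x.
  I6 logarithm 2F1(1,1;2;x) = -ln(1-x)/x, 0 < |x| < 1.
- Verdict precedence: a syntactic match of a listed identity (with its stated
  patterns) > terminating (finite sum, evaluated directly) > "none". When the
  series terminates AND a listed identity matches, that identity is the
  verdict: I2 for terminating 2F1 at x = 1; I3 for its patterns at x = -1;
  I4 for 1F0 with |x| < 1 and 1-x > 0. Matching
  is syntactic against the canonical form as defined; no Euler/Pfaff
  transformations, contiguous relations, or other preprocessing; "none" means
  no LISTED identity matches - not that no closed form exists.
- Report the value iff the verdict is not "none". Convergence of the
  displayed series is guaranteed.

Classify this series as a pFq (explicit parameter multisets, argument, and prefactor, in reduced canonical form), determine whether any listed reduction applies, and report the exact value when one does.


x = 1 here; the reduced form reads 2F1, upper {-3/2, 5/2}, lower {13/2}, C = -1/3. Verdict: Gauss (I1, half-integer pattern) fires (x = 1; upper {-3/2, 5/2} half-integers, c = 13/2 in the evaluable pattern). Hence: (-3465/65536) * pi.

First insight: from the first term -1/3: the factor k^2 + 1 cancels (top and bottom), leaving C = -1/3, x = 1.
Adjacent-term ratio: r(k) = 1 * (k-3/2) (k+5/2) / [(k+13/2) (k+1)] - rational in k. x = 1; t_0 = -1/3; negate the roots.


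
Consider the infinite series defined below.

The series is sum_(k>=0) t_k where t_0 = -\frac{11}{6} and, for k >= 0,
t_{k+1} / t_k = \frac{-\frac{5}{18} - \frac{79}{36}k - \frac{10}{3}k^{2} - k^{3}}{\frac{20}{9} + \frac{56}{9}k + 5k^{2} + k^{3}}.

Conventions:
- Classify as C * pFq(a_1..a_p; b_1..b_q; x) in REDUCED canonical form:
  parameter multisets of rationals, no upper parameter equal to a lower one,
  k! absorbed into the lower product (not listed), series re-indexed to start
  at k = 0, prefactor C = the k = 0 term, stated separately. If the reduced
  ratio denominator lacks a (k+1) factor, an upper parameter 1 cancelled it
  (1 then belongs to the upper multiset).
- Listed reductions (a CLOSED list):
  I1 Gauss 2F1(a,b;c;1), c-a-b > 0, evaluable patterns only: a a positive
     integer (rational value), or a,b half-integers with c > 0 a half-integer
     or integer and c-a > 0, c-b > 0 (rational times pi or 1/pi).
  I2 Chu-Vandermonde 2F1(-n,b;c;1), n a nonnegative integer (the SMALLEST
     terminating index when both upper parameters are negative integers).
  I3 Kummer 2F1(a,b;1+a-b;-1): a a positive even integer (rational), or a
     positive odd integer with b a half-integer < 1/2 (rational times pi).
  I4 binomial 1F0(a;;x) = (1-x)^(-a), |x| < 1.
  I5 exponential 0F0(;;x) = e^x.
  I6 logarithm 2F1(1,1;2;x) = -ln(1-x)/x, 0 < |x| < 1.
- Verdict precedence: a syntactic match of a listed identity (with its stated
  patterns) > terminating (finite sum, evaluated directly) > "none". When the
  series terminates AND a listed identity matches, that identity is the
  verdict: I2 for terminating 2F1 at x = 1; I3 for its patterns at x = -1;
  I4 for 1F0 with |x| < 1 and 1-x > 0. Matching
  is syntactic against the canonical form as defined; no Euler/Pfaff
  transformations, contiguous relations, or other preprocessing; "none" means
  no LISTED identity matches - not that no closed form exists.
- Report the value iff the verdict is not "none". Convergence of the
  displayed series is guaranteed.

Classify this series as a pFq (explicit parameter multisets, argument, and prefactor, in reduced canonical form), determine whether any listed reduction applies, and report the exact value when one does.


With C = -\frac{11}{6}: the canonical form is 2F1(\frac{1}{6}, \frac{5}{2}; \frac{10}{3}; -1). Verdict: none. A 2F1 with upper {\frac{1}{6}, \frac{5}{2}} fits none of I1-I6 at x = -1; the sum runs forever.

Key observation: from the first term -\frac{11}{6}: the ratio is unreduced: k + 2/3 divides both sides (C = -11/6).
Consecutive-term ratio: r(k) = -1 * (k+\frac{1}{6}) (k+\frac{5}{2}) / [(k+\frac{10}{3}) (k+1)] ; factor over Q: parameters, x = -1, and C = -\frac{11}{6}.


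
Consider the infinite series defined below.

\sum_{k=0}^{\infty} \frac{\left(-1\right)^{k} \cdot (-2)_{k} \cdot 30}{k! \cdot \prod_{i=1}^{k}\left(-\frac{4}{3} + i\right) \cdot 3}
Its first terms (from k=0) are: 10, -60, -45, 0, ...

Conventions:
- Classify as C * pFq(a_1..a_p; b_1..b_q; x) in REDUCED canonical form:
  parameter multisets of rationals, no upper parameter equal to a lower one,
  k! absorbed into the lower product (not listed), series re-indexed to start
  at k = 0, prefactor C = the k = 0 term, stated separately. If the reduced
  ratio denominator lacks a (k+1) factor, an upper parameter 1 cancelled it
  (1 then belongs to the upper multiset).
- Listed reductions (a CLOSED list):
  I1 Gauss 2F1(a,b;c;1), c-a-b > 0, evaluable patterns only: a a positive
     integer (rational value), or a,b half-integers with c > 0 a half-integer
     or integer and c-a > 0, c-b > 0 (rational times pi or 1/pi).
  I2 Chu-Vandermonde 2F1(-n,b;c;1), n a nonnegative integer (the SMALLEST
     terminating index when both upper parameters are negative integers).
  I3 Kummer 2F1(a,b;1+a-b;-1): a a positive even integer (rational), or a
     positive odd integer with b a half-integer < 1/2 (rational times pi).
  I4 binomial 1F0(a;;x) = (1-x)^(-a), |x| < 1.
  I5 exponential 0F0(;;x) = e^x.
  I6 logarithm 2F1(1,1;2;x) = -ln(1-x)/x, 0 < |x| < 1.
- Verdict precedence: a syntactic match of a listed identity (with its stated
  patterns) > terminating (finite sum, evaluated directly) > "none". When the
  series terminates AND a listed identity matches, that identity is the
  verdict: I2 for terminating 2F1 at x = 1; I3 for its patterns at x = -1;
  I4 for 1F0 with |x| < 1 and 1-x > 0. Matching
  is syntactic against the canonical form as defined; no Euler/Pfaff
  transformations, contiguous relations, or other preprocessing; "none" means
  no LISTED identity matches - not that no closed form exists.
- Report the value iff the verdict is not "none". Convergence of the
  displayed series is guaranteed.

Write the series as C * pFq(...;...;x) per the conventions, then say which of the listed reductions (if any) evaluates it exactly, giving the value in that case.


Prefactor 10, argument -1: 1F1 with upper {-2} over lower {-\frac{1}{3}}. Verdict: terminating - upper parameter -2 makes this a finite sum (last index 2), evaluated exactly. Its exact value is -95.

First insight: t_0 = 10 here, and the constant factors (prefactor 10) combine into one prefactor.
Consecutive-term ratio: r(k) = -1 * (k-2) / [(k-\frac{1}{3}) (k+1)] - rational in k, leading ratio -1; with t_0 = 10, classification follows.
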